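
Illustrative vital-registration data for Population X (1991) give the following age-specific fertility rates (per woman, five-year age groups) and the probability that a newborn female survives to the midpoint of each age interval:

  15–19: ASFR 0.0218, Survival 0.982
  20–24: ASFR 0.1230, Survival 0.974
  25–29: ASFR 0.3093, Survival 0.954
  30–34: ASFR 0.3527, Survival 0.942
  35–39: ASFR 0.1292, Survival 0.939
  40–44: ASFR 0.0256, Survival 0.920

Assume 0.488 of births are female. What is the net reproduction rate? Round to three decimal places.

Proportion female at birth = 0.488.
Per-age-group product (5 × ASFR × survival probability):
  15–19: 5 × 0.0218 × 0.982 = 0.10704
  20–24: 5 × 0.1230 × 0.974 = 0.59901
  25–29: 5 × 0.3093 × 0.954 = 1.47536
  30–34: 5 × 0.3527 × 0.942 = 1.66122
  35–39: 5 × 0.1292 × 0.939 = 0.60659
  40–44: 5 × 0.0256 × 0.920 = 0.11776
Sum = 4.56698
NRR = 0.488 × 4.56698 = 2.22869
An NRR exceeding 1 indicates intrinsic growth under these rates.

2.229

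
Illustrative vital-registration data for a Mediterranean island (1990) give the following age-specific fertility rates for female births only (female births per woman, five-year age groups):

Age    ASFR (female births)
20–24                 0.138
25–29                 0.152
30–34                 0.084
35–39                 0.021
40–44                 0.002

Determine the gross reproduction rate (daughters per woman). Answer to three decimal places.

1.985

Sum of female ASFRs = 0.138 + 0.152 + 0.084 + 0.021 + 0.002 = 0.397
GRR = 5 × 0.397 = 1.985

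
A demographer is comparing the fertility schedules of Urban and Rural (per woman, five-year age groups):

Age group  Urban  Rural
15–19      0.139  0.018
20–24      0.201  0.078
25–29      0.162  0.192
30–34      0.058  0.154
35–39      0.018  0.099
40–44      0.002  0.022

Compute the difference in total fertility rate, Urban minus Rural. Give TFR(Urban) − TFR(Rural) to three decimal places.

0.085

Urban:
  Sum of ASFRs = 0.139 + 0.201 + 0.162 + 0.058 + 0.018 + 0.002 = 0.580
  TFR = 5 × 0.580 = 2.9
Rural:
  Sum of ASFRs = 0.018 + 0.078 + 0.192 + 0.154 + 0.099 + 0.022 = 0.563
  TFR = 5 × 0.563 = 2.815
Difference = 2.9 − 2.815 = 0.085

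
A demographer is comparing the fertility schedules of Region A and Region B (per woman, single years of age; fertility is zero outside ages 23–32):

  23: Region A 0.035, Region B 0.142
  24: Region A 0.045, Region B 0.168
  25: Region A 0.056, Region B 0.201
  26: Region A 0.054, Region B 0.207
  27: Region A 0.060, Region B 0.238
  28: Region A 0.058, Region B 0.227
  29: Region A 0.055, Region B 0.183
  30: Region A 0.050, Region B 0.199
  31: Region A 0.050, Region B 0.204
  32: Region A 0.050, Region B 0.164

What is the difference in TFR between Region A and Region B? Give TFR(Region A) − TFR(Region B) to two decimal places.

Region A:
  Sum of ASFRs = 0.035 + 0.045 + 0.056 + 0.054 + 0.060 + 0.058 + 0.055 + 0.050 + 0.050 + 0.050 = 0.513
  TFR = 0.513
Region B:
  Sum of ASFRs = 0.142 + 0.168 + 0.201 + 0.207 + 0.238 + 0.227 + 0.183 + 0.199 + 0.204 + 0.164 = 1.933
  TFR = 1.933
Difference = 0.513 − 1.933 = -1.42

-1.42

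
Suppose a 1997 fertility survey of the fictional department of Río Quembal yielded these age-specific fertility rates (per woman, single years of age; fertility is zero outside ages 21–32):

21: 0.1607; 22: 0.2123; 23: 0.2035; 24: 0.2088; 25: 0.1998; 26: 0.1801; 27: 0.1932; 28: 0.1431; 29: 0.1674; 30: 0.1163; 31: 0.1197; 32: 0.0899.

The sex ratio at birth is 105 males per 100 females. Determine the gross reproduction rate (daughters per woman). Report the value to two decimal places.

Proportion female at birth = 100 / (100 + 105) = 0.48780.
Sum of ASFRs = 0.1607 + 0.2123 + 0.2035 + 0.2088 + 0.1998 + 0.1801 + 0.1932 + 0.1431 + 0.1674 + 0.1163 + 0.1197 + 0.0899 = 1.9948
TFR = 1.9948
GRR = 0.48780 × 1.9948 = 0.97306

0.97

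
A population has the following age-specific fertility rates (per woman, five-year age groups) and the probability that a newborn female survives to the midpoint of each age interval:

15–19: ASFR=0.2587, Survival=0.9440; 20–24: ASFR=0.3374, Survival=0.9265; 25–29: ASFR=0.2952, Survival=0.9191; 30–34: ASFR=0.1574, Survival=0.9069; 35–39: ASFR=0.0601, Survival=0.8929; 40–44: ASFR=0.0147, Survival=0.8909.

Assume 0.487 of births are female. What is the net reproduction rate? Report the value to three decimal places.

2.527

Proportion female at birth = 0.487.
Each age group contributes 5 × ASFR × survival:
  15–19: 5 × 0.2587 × 0.9440 = 1.22106
  20–24: 5 × 0.3374 × 0.9265 = 1.56301
  25–29: 5 × 0.2952 × 0.9191 = 1.35659
  30–34: 5 × 0.1574 × 0.9069 = 0.71373
  35–39: 5 × 0.0601 × 0.8929 = 0.26832
  40–44: 5 × 0.0147 × 0.8909 = 0.06548
Sum = 5.18819
NRR = 0.487 × 5.18819 = 2.52665
An NRR exceeding 1 indicates intrinsic growth under these rates.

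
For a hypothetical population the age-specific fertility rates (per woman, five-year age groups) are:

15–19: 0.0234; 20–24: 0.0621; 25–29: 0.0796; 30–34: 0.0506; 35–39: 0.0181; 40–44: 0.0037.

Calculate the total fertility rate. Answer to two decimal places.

Sum of ASFRs = 0.0234 + 0.0621 + 0.0796 + 0.0506 + 0.0181 + 0.0037 = 0.2375
TFR = 5 × 0.2375 = 1.1875

1.19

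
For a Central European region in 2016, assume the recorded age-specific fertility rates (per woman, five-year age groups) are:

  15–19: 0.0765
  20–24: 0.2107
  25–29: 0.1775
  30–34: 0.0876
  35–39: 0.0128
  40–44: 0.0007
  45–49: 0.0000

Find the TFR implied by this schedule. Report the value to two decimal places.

2.83

Sum of ASFRs = 0.0765 + 0.2107 + 0.1775 + 0.0876 + 0.0128 + 0.0007 + 0.0000 = 0.5658
TFR = 5 × 0.5658 = 2.829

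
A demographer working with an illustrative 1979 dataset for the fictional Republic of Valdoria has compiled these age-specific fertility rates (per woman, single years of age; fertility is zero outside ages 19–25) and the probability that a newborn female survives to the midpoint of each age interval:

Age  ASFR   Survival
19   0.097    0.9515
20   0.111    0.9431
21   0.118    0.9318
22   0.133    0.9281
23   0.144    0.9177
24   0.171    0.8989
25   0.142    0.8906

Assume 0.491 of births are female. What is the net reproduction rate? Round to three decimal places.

0.414

Proportion female at birth = 0.491.
Each age group contributes 1 × ASFR × survival:
  19: 1 × 0.097 × 0.9515 = 0.09230
  20: 1 × 0.111 × 0.9431 = 0.10468
  21: 1 × 0.118 × 0.9318 = 0.10995
  22: 1 × 0.133 × 0.9281 = 0.12344
  23: 1 × 0.144 × 0.9177 = 0.13215
  24: 1 × 0.171 × 0.8989 = 0.15371
  25: 1 × 0.142 × 0.8906 = 0.12647
Sum = 0.84270
NRR = 0.491 × 0.84270 = 0.41377
An NRR under 1 implies long-run decline under these rates.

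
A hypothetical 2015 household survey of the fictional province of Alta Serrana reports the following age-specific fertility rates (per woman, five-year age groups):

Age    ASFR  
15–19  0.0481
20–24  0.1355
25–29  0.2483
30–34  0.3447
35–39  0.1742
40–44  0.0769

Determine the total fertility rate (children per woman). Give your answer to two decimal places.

5.14

Sum of ASFRs = 0.0481 + 0.1355 + 0.2483 + 0.3447 + 0.1742 + 0.0769 = 1.0277
TFR = 5 × 1.0277 = 5.1385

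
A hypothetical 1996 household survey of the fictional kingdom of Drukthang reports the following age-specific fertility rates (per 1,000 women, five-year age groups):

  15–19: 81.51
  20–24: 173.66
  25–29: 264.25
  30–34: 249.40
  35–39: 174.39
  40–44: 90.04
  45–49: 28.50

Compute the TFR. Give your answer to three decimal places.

Sum of ASFRs = 81.51 + 173.66 + 264.25 + 249.40 + 174.39 + 90.04 + 28.50 = 1061.75
TFR = 5 × 1061.75 / 1000 = 5.30875

5.309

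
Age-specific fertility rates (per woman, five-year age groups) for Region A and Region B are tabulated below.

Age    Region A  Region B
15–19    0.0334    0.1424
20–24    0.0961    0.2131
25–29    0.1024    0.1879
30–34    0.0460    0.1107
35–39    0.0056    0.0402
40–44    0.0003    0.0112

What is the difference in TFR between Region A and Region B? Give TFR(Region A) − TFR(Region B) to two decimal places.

-2.11

Region A:
  Sum of ASFRs = 0.0334 + 0.0961 + 0.1024 + 0.0460 + 0.0056 + 0.0003 = 0.2838
  TFR = 5 × 0.2838 = 1.419
Region B:
  Sum of ASFRs = 0.1424 + 0.2131 + 0.1879 + 0.1107 + 0.0402 + 0.0112 = 0.7055
  TFR = 5 × 0.7055 = 3.5275
Difference = 1.419 − 3.5275 = -2.1085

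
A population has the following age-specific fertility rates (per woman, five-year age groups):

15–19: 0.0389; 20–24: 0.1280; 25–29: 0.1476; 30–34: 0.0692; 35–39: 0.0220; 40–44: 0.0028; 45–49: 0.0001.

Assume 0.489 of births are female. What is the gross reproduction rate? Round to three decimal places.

Proportion female at birth = 0.489.
Sum of ASFRs = 0.0389 + 0.1280 + 0.1476 + 0.0692 + 0.0220 + 0.0028 + 0.0001 = 0.4086
TFR = 5 × 0.4086 = 2.043
GRR = 0.489 × 2.043 = 0.99903

0.999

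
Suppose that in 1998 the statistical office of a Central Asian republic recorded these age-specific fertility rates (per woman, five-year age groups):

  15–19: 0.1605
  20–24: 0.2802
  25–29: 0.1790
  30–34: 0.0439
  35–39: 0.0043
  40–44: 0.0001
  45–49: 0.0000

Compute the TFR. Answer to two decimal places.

Sum of ASFRs = 0.1605 + 0.2802 + 0.1790 + 0.0439 + 0.0043 + 0.0001 + 0.0000 = 0.6680
TFR = 5 × 0.6680 = 3.34

3.34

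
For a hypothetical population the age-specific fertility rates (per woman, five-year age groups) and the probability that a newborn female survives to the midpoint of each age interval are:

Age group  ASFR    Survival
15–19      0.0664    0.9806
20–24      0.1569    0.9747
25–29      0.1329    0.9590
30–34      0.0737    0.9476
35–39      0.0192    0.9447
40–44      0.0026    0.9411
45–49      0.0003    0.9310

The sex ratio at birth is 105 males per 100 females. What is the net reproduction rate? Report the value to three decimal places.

Proportion female at birth = 100 / (100 + 105) = 0.48780.
Each age group contributes 5 × ASFR × survival:
  15–19: 5 × 0.0664 × 0.9806 = 0.32556
  20–24: 5 × 0.1569 × 0.9747 = 0.76465
  25–29: 5 × 0.1329 × 0.9590 = 0.63726
  30–34: 5 × 0.0737 × 0.9476 = 0.34919
  35–39: 5 × 0.0192 × 0.9447 = 0.09069
  40–44: 5 × 0.0026 × 0.9411 = 0.01223
  45–49: 5 × 0.0003 × 0.9310 = 0.00140
Sum = 2.18098
NRR = 0.48780 × 2.18098 = 1.06388
An NRR exceeding 1 indicates intrinsic growth under these rates.

1.064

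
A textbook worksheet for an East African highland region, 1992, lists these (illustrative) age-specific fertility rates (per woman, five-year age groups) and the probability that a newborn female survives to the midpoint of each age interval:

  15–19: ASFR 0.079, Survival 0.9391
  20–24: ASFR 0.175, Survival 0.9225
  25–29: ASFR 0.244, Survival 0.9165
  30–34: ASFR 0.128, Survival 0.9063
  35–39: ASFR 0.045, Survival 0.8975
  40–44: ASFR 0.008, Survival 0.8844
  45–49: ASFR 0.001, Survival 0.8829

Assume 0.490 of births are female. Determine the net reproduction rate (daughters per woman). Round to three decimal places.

Proportion female at birth = 0.490.
Survival-weighted fertility by age (5·fₓ·Sₓ):
  15–19: 5 × 0.079 × 0.9391 = 0.37094
  20–24: 5 × 0.175 × 0.9225 = 0.80719
  25–29: 5 × 0.244 × 0.9165 = 1.11813
  30–34: 5 × 0.128 × 0.9063 = 0.58003
  35–39: 5 × 0.045 × 0.8975 = 0.20194
  40–44: 5 × 0.008 × 0.8844 = 0.03538
  45–49: 5 × 0.001 × 0.8829 = 0.00441
Sum = 3.11802
NRR = 0.490 × 3.11802 = 1.52783

1.528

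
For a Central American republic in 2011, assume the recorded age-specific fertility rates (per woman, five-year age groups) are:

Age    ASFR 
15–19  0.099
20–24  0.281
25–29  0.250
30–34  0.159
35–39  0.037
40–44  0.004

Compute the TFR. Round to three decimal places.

4.150

Sum of ASFRs = 0.099 + 0.281 + 0.250 + 0.159 + 0.037 + 0.004 = 0.830
TFR = 5 × 0.830 = 4.15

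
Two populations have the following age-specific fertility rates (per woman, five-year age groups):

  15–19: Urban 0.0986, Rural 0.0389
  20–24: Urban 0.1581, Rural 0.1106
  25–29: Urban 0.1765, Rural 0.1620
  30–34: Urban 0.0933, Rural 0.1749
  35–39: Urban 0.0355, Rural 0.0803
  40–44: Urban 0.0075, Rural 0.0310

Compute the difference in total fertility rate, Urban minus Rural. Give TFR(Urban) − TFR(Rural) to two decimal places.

-0.14

Urban:
  Sum of ASFRs = 0.0986 + 0.1581 + 0.1765 + 0.0933 + 0.0355 + 0.0075 = 0.5695
  TFR = 5 × 0.5695 = 2.8475
Rural:
  Sum of ASFRs = 0.0389 + 0.1106 + 0.1620 + 0.1749 + 0.0803 + 0.0310 = 0.5977
  TFR = 5 × 0.5977 = 2.9885
Difference = 2.8475 − 2.9885 = -0.141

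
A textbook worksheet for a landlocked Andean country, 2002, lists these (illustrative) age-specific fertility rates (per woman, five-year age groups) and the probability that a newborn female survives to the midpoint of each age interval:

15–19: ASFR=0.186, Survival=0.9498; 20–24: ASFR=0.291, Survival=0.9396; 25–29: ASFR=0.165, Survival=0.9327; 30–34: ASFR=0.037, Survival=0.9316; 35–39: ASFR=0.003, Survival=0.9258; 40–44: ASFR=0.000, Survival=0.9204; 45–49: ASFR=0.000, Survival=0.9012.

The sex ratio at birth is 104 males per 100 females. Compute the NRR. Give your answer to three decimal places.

1.572

Proportion female at birth = 100 / (100 + 104) = 0.49020.
Each age group contributes 5 × ASFR × survival:
  15–19: 5 × 0.186 × 0.9498 = 0.88331
  20–24: 5 × 0.291 × 0.9396 = 1.36712
  25–29: 5 × 0.165 × 0.9327 = 0.76948
  30–34: 5 × 0.037 × 0.9316 = 0.17235
  35–39: 5 × 0.003 × 0.9258 = 0.01389
  40–44: 5 × 0.000 × 0.9204 = 0.00000
  45–49: 5 × 0.000 × 0.9012 = 0.00000
Sum = 3.20615
NRR = 0.49020 × 3.20615 = 1.57165
NRR > 1, so each generation more than replaces itself.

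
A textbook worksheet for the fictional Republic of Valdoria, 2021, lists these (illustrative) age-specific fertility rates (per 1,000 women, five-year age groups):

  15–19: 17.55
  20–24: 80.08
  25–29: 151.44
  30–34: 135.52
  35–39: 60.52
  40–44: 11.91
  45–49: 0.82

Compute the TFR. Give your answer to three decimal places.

Sum of ASFRs = 17.55 + 80.08 + 151.44 + 135.52 + 60.52 + 11.91 + 0.82 = 457.84
TFR = 5 × 457.84 / 1000 = 2.2892

2.289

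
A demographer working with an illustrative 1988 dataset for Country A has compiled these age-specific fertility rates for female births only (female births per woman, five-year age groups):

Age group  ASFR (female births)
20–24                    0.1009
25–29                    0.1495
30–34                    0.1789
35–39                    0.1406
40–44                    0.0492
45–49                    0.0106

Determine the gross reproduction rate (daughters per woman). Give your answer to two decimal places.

Sum of female ASFRs = 0.1009 + 0.1495 + 0.1789 + 0.1406 + 0.0492 + 0.0106 = 0.6297
GRR = 5 × 0.6297 = 3.1485

3.15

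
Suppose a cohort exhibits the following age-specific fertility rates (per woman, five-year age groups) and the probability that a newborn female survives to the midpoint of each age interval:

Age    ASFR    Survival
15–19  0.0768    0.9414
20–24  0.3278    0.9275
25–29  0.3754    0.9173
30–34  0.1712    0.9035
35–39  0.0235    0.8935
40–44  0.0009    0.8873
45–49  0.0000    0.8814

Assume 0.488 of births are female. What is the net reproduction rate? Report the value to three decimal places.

2.189

Proportion female at birth = 0.488.
Survival-weighted fertility by age (5·fₓ·Sₓ):
  15–19: 5 × 0.0768 × 0.9414 = 0.36150
  20–24: 5 × 0.3278 × 0.9275 = 1.52017
  25–29: 5 × 0.3754 × 0.9173 = 1.72177
  30–34: 5 × 0.1712 × 0.9035 = 0.77340
  35–39: 5 × 0.0235 × 0.8935 = 0.10499
  40–44: 5 × 0.0009 × 0.8873 = 0.00399
  45–49: 5 × 0.0000 × 0.8814 = 0.00000
Sum = 4.48582
NRR = 0.488 × 4.48582 = 2.18908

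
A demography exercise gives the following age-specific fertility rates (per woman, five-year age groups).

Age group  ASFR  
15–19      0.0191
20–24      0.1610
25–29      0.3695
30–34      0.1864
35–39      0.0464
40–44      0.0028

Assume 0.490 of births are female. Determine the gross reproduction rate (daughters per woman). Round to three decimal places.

1.924

Proportion female at birth = 0.490.
Sum of ASFRs = 0.0191 + 0.1610 + 0.3695 + 0.1864 + 0.0464 + 0.0028 = 0.7852
TFR = 5 × 0.7852 = 3.926
GRR = 0.490 × 3.926 = 1.92374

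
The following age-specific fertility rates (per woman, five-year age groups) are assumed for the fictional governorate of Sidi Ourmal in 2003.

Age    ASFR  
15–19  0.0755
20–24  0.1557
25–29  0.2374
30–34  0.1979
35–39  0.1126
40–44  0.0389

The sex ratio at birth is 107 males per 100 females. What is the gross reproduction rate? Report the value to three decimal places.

Proportion female at birth = 100 / (100 + 107) = 0.48309.
Sum of ASFRs = 0.0755 + 0.1557 + 0.2374 + 0.1979 + 0.1126 + 0.0389 = 0.8180
TFR = 5 × 0.8180 = 4.09
GRR = 0.48309 × 4.09 = 1.97584

1.976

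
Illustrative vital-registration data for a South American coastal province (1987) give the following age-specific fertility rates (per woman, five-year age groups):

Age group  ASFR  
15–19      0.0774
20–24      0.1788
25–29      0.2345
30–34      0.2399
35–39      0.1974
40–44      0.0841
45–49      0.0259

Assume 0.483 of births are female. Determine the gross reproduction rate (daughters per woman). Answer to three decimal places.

Proportion female at birth = 0.483.
Sum of ASFRs = 0.0774 + 0.1788 + 0.2345 + 0.2399 + 0.1974 + 0.0841 + 0.0259 = 1.0380
TFR = 5 × 1.0380 = 5.19
GRR = 0.483 × 5.19 = 2.50677

2.507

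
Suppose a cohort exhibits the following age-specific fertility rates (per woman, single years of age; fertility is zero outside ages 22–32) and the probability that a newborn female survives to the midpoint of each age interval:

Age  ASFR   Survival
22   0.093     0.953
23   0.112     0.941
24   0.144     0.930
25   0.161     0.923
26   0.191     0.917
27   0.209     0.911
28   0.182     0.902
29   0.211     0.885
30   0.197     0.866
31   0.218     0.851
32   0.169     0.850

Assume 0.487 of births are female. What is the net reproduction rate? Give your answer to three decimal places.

0.824

Proportion female at birth = 0.487.
Each age group contributes 1 × ASFR × survival:
  22: 1 × 0.093 × 0.953 = 0.08863
  23: 1 × 0.112 × 0.941 = 0.10539
  24: 1 × 0.144 × 0.930 = 0.13392
  25: 1 × 0.161 × 0.923 = 0.14860
  26: 1 × 0.191 × 0.917 = 0.17515
  27: 1 × 0.209 × 0.911 = 0.19040
  28: 1 × 0.182 × 0.902 = 0.16416
  29: 1 × 0.211 × 0.885 = 0.18674
  30: 1 × 0.197 × 0.866 = 0.17060
  31: 1 × 0.218 × 0.851 = 0.18552
  32: 1 × 0.169 × 0.850 = 0.14365
Sum = 1.69276
NRR = 0.487 × 1.69276 = 0.82437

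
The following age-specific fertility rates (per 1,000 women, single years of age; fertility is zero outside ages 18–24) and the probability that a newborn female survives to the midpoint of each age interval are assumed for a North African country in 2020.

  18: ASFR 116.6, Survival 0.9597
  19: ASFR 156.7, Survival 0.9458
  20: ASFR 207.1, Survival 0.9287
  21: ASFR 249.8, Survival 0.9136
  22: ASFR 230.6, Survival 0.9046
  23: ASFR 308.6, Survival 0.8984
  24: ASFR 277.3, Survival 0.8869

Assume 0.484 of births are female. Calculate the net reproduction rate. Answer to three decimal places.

0.684

Proportion female at birth = 0.484.
Each age group contributes 1 × ASFR × survival:
  18: 1 × 116.6/1000 × 0.9597 = 0.11190
  19: 1 × 156.7/1000 × 0.9458 = 0.14821
  20: 1 × 207.1/1000 × 0.9287 = 0.19233
  21: 1 × 249.8/1000 × 0.9136 = 0.22822
  22: 1 × 230.6/1000 × 0.9046 = 0.20860
  23: 1 × 308.6/1000 × 0.8984 = 0.27725
  24: 1 × 277.3/1000 × 0.8869 = 0.24594
Sum = 1.41245
NRR = 0.484 × 1.41245 = 0.68363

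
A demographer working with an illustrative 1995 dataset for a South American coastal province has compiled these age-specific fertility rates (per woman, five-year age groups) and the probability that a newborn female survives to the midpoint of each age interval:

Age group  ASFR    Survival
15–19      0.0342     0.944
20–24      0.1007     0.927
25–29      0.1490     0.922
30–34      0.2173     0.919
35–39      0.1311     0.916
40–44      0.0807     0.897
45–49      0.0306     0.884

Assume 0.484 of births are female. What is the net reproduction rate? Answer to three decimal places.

1.651

Proportion female at birth = 0.484.
Survival-weighted fertility by age (5·fₓ·Sₓ):
  15–19: 5 × 0.0342 × 0.944 = 0.16142
  20–24: 5 × 0.1007 × 0.927 = 0.46674
  25–29: 5 × 0.1490 × 0.922 = 0.68689
  30–34: 5 × 0.2173 × 0.919 = 0.99849
  35–39: 5 × 0.1311 × 0.916 = 0.60044
  40–44: 5 × 0.0807 × 0.897 = 0.36194
  45–49: 5 × 0.0306 × 0.884 = 0.13525
Sum = 3.41117
NRR = 0.484 × 3.41117 = 1.65101
An NRR exceeding 1 indicates intrinsic growth under these rates.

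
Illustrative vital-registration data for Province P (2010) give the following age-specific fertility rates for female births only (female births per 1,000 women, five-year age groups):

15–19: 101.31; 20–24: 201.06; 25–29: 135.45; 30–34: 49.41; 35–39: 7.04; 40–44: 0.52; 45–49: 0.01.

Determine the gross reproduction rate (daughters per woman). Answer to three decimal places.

Sum of female ASFRs = 101.31 + 201.06 + 135.45 + 49.41 + 7.04 + 0.52 + 0.01 = 494.80
GRR = 5 × 494.80 / 1000 = 2.474

2.474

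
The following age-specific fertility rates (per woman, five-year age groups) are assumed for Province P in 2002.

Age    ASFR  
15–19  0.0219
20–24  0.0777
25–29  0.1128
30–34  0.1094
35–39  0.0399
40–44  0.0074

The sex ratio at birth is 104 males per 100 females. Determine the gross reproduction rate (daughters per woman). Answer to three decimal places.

Proportion female at birth = 100 / (100 + 104) = 0.49020.
Sum of ASFRs = 0.0219 + 0.0777 + 0.1128 + 0.1094 + 0.0399 + 0.0074 = 0.3691
TFR = 5 × 0.3691 = 1.8455
GRR = 0.49020 × 1.8455 = 0.90466

0.905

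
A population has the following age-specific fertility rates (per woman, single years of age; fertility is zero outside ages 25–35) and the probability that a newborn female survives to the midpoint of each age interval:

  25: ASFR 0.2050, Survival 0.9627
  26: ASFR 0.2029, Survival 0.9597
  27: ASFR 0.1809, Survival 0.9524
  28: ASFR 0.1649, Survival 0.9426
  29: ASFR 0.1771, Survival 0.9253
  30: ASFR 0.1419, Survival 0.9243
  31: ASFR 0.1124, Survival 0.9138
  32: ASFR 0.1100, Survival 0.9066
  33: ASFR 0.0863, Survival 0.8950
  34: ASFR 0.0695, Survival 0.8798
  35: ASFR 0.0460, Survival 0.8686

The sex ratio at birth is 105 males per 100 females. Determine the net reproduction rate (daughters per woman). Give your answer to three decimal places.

Proportion female at birth = 100 / (100 + 105) = 0.48780.
Survival-weighted fertility by age (1·fₓ·Sₓ):
  25: 1 × 0.2050 × 0.9627 = 0.19735
  26: 1 × 0.2029 × 0.9597 = 0.19472
  27: 1 × 0.1809 × 0.9524 = 0.17229
  28: 1 × 0.1649 × 0.9426 = 0.15543
  29: 1 × 0.1771 × 0.9253 = 0.16387
  30: 1 × 0.1419 × 0.9243 = 0.13116
  31: 1 × 0.1124 × 0.9138 = 0.10271
  32: 1 × 0.1100 × 0.9066 = 0.09973
  33: 1 × 0.0863 × 0.8950 = 0.07724
  34: 1 × 0.0695 × 0.8798 = 0.06115
  35: 1 × 0.0460 × 0.8686 = 0.03996
Sum = 1.39561
NRR = 0.48780 × 1.39561 = 0.68078
NRR < 1, so the cohort does not fully replace itself.

0.681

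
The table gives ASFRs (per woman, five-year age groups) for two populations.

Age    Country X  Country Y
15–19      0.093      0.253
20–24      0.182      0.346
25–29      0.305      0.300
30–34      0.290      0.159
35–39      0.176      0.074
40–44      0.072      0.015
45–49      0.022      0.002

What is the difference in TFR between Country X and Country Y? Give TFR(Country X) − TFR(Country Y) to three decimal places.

Country X:
  Sum of ASFRs = 0.093 + 0.182 + 0.305 + 0.290 + 0.176 + 0.072 + 0.022 = 1.140
  TFR = 5 × 1.140 = 5.7
Country Y:
  Sum of ASFRs = 0.253 + 0.346 + 0.300 + 0.159 + 0.074 + 0.015 + 0.002 = 1.149
  TFR = 5 × 1.149 = 5.745
Difference = 5.7 − 5.745 = -0.045

-0.045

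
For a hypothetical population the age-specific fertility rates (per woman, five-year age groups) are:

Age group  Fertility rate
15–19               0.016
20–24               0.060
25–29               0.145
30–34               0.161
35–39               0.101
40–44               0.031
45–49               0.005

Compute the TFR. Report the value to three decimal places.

Sum of ASFRs = 0.016 + 0.060 + 0.145 + 0.161 + 0.101 + 0.031 + 0.005 = 0.519
TFR = 5 × 0.519 = 2.595

2.595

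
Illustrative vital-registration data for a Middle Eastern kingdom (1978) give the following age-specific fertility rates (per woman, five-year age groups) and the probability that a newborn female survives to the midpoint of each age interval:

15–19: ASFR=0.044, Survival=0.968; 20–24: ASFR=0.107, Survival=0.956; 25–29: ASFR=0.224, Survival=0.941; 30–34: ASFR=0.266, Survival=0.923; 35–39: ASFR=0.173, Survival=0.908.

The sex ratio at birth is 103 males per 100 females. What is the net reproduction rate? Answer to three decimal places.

Proportion female at birth = 100 / (100 + 103) = 0.49261.
Weighting each age-specific rate by interval width and survival:
  15–19: 5 × 0.044 × 0.968 = 0.21296
  20–24: 5 × 0.107 × 0.956 = 0.51146
  25–29: 5 × 0.224 × 0.941 = 1.05392
  30–34: 5 × 0.266 × 0.923 = 1.22759
  35–39: 5 × 0.173 × 0.908 = 0.78542
Sum = 3.79135
NRR = 0.49261 × 3.79135 = 1.86766

1.868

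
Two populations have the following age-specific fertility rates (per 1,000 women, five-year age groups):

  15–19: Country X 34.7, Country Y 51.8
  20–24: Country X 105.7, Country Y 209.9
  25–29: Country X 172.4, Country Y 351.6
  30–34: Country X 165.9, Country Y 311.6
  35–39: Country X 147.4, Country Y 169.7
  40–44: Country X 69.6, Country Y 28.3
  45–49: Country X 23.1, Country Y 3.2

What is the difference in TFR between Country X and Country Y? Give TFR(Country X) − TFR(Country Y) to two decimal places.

-2.04

Country X:
  Sum of ASFRs = 34.7 + 105.7 + 172.4 + 165.9 + 147.4 + 69.6 + 23.1 = 718.8
  TFR = 5 × 718.8 / 1000 = 3.594
Country Y:
  Sum of ASFRs = 51.8 + 209.9 + 351.6 + 311.6 + 169.7 + 28.3 + 3.2 = 1126.1
  TFR = 5 × 1126.1 / 1000 = 5.6305
Difference = 3.594 − 5.6305 = -2.0365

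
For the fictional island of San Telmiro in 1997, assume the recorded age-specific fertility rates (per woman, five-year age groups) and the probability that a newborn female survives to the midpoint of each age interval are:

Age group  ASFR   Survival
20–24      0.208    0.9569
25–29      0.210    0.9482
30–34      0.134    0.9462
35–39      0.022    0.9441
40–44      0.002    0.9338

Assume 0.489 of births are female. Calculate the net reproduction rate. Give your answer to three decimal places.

Proportion female at birth = 0.489.
Survival-weighted fertility by age (5·fₓ·Sₓ):
  20–24: 5 × 0.208 × 0.9569 = 0.99518
  25–29: 5 × 0.210 × 0.9482 = 0.99561
  30–34: 5 × 0.134 × 0.9462 = 0.63395
  35–39: 5 × 0.022 × 0.9441 = 0.10385
  40–44: 5 × 0.002 × 0.9338 = 0.00934
Sum = 2.73793
NRR = 0.489 × 2.73793 = 1.33885

1.339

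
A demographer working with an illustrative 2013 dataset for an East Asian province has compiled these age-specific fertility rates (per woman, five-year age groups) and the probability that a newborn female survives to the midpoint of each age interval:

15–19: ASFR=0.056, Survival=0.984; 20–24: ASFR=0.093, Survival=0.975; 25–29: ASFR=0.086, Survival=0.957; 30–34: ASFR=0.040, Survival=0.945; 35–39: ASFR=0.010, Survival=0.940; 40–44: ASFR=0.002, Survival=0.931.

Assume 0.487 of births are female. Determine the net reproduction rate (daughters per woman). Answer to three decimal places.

Proportion female at birth = 0.487.
Per-age-group product (5 × ASFR × survival probability):
  15–19: 5 × 0.056 × 0.984 = 0.27552
  20–24: 5 × 0.093 × 0.975 = 0.45338
  25–29: 5 × 0.086 × 0.957 = 0.41151
  30–34: 5 × 0.040 × 0.945 = 0.18900
  35–39: 5 × 0.010 × 0.940 = 0.04700
  40–44: 5 × 0.002 × 0.931 = 0.00931
Sum = 1.38572
NRR = 0.487 × 1.38572 = 0.67485
NRR < 1, so the cohort does not fully replace itself.

0.675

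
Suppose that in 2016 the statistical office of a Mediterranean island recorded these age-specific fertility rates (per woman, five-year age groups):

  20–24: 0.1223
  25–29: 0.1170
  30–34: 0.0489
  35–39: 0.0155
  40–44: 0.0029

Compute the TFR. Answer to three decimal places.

1.533

Sum of ASFRs = 0.1223 + 0.1170 + 0.0489 + 0.0155 + 0.0029 = 0.3066
TFR = 5 × 0.3066 = 1.533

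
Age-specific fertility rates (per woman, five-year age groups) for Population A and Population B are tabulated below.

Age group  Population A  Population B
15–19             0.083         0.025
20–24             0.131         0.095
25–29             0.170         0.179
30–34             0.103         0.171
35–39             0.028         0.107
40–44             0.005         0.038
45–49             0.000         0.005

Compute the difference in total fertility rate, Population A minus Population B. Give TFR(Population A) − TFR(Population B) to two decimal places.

Population A:
  Sum of ASFRs = 0.083 + 0.131 + 0.170 + 0.103 + 0.028 + 0.005 + 0.000 = 0.520
  TFR = 5 × 0.520 = 2.6
Population B:
  Sum of ASFRs = 0.025 + 0.095 + 0.179 + 0.171 + 0.107 + 0.038 + 0.005 = 0.620
  TFR = 5 × 0.620 = 3.1
Difference = 2.6 − 3.1 = -0.5

-0.50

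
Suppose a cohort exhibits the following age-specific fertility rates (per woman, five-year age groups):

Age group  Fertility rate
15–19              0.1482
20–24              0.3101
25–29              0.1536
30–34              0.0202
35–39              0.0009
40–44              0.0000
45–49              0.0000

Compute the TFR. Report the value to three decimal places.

Sum of ASFRs = 0.1482 + 0.3101 + 0.1536 + 0.0202 + 0.0009 + 0.0000 + 0.0000 = 0.6330
TFR = 5 × 0.6330 = 3.165

3.165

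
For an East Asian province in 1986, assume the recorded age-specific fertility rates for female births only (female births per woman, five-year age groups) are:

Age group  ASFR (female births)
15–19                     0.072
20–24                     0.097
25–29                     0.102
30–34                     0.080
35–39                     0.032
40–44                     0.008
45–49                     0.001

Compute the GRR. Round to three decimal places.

Sum of female ASFRs = 0.072 + 0.097 + 0.102 + 0.080 + 0.032 + 0.008 + 0.001 = 0.392
GRR = 5 × 0.392 = 1.96

1.960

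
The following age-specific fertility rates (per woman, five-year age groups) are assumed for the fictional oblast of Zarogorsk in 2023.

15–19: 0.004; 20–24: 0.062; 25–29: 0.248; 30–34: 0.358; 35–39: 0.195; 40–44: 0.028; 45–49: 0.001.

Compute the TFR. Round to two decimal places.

Sum of ASFRs = 0.004 + 0.062 + 0.248 + 0.358 + 0.195 + 0.028 + 0.001 = 0.896
TFR = 5 × 0.896 = 4.48

4.48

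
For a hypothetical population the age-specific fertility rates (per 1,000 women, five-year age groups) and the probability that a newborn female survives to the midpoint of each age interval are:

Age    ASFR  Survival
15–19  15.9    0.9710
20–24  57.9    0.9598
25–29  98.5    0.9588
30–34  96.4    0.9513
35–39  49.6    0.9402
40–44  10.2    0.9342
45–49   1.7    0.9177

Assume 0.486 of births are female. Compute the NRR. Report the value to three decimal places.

0.765

Proportion female at birth = 0.486.
Weighting each age-specific rate by interval width and survival:
  15–19: 5 × 15.9/1000 × 0.9710 = 0.07719
  20–24: 5 × 57.9/1000 × 0.9598 = 0.27786
  25–29: 5 × 98.5/1000 × 0.9588 = 0.47221
  30–34: 5 × 96.4/1000 × 0.9513 = 0.45853
  35–39: 5 × 49.6/1000 × 0.9402 = 0.23317
  40–44: 5 × 10.2/1000 × 0.9342 = 0.04764
  45–49: 5 × 1.7/1000 × 0.9177 = 0.00780
Sum = 1.57440
NRR = 0.486 × 1.57440 = 0.76516
NRR < 1, so the cohort does not fully replace itself.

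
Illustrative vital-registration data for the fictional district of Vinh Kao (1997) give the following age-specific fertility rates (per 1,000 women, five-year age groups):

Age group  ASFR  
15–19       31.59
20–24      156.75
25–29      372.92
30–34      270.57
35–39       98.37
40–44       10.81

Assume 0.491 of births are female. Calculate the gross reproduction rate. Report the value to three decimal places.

Proportion female at birth = 0.491.
Sum of ASFRs = 31.59 + 156.75 + 372.92 + 270.57 + 98.37 + 10.81 = 941.01
TFR = 5 × 941.01 / 1000 = 4.70505
GRR = 0.491 × 4.70505 = 2.31018

2.310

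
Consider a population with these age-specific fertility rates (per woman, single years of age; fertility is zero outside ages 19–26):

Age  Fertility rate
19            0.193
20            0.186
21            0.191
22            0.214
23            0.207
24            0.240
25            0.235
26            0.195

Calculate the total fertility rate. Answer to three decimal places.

Sum of ASFRs = 0.193 + 0.186 + 0.191 + 0.214 + 0.207 + 0.240 + 0.235 + 0.195 = 1.661
TFR = 1.661

1.661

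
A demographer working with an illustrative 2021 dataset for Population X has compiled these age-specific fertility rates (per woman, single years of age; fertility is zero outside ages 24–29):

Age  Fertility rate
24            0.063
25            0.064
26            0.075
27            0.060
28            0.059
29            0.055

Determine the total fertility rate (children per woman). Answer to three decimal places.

Sum of ASFRs = 0.063 + 0.064 + 0.075 + 0.060 + 0.059 + 0.055 = 0.376
TFR = 0.376

0.376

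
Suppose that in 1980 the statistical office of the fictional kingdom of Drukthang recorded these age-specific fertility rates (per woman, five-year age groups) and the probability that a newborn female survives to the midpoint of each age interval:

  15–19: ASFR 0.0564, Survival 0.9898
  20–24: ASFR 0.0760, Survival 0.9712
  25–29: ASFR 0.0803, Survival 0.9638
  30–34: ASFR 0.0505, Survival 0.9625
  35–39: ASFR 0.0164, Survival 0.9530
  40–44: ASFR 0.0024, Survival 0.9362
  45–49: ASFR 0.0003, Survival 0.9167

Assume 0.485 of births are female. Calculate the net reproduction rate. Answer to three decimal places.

0.664

Proportion female at birth = 0.485.
Per-age-group product (5 × ASFR × survival probability):
  15–19: 5 × 0.0564 × 0.9898 = 0.27912
  20–24: 5 × 0.0760 × 0.9712 = 0.36906
  25–29: 5 × 0.0803 × 0.9638 = 0.38697
  30–34: 5 × 0.0505 × 0.9625 = 0.24303
  35–39: 5 × 0.0164 × 0.9530 = 0.07815
  40–44: 5 × 0.0024 × 0.9362 = 0.01123
  45–49: 5 × 0.0003 × 0.9167 = 0.00138
Sum = 1.36894
NRR = 0.485 × 1.36894 = 0.66394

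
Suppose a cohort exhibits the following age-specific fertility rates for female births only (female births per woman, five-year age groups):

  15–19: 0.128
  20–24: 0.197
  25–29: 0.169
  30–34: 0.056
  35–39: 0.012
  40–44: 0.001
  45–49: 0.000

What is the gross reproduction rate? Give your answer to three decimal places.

2.815

Sum of female ASFRs = 0.128 + 0.197 + 0.169 + 0.056 + 0.012 + 0.001 + 0.000 = 0.563
GRR = 5 × 0.563 = 2.815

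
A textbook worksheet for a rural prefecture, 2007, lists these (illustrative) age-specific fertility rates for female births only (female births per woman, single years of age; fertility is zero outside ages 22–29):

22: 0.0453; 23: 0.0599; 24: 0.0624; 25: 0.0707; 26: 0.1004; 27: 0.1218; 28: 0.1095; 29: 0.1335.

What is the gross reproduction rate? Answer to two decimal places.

Sum of female ASFRs = 0.0453 + 0.0599 + 0.0624 + 0.0707 + 0.1004 + 0.1218 + 0.1095 + 0.1335 = 0.7035
GRR = 0.7035

0.70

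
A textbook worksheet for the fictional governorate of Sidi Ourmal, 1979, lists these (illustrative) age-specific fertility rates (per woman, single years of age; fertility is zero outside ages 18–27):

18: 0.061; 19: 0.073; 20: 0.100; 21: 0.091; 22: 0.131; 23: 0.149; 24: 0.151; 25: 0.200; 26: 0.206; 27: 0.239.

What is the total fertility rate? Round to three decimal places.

1.401

Sum of ASFRs = 0.061 + 0.073 + 0.100 + 0.091 + 0.131 + 0.149 + 0.151 + 0.200 + 0.206 + 0.239 = 1.401
TFR = 1.401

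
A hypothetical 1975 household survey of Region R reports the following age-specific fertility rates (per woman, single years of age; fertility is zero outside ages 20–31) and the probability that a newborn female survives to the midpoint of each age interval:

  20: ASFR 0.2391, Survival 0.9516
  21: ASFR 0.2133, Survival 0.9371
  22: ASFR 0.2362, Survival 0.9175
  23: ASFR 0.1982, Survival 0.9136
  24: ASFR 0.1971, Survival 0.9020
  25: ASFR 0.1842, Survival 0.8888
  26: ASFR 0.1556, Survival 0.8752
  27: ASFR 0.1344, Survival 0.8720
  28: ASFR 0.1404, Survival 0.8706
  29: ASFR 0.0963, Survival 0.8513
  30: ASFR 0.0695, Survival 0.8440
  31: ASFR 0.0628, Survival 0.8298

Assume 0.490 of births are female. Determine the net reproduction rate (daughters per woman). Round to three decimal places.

Proportion female at birth = 0.490.
Weighting each age-specific rate by interval width and survival:
  20: 1 × 0.2391 × 0.9516 = 0.22753
  21: 1 × 0.2133 × 0.9371 = 0.19988
  22: 1 × 0.2362 × 0.9175 = 0.21671
  23: 1 × 0.1982 × 0.9136 = 0.18108
  24: 1 × 0.1971 × 0.9020 = 0.17778
  25: 1 × 0.1842 × 0.8888 = 0.16372
  26: 1 × 0.1556 × 0.8752 = 0.13618
  27: 1 × 0.1344 × 0.8720 = 0.11720
  28: 1 × 0.1404 × 0.8706 = 0.12223
  29: 1 × 0.0963 × 0.8513 = 0.08198
  30: 1 × 0.0695 × 0.8440 = 0.05866
  31: 1 × 0.0628 × 0.8298 = 0.05211
Sum = 1.73506
NRR = 0.490 × 1.73506 = 0.85018
With NRR below 1 the population is below replacement fertility.

0.850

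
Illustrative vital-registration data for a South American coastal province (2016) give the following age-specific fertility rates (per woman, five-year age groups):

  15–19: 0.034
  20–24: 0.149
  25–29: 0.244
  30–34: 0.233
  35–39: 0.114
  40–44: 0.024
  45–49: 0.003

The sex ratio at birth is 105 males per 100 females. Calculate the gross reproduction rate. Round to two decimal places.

1.95

Proportion female at birth = 100 / (100 + 105) = 0.48780.
Sum of ASFRs = 0.034 + 0.149 + 0.244 + 0.233 + 0.114 + 0.024 + 0.003 = 0.801
TFR = 5 × 0.801 = 4.005
GRR = 0.48780 × 4.005 = 1.95364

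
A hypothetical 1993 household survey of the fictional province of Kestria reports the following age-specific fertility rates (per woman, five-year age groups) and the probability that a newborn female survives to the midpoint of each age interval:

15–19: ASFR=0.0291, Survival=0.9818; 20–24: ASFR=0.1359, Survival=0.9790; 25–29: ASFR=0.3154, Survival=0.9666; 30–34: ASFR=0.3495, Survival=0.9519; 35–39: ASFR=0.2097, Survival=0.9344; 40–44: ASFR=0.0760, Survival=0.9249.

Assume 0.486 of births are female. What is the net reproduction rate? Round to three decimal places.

Proportion female at birth = 0.486.
Survival-weighted fertility by age (5·fₓ·Sₓ):
  15–19: 5 × 0.0291 × 0.9818 = 0.14285
  20–24: 5 × 0.1359 × 0.9790 = 0.66523
  25–29: 5 × 0.3154 × 0.9666 = 1.52433
  30–34: 5 × 0.3495 × 0.9519 = 1.66345
  35–39: 5 × 0.2097 × 0.9344 = 0.97972
  40–44: 5 × 0.0760 × 0.9249 = 0.35146
Sum = 5.32704
NRR = 0.486 × 5.32704 = 2.58894

2.589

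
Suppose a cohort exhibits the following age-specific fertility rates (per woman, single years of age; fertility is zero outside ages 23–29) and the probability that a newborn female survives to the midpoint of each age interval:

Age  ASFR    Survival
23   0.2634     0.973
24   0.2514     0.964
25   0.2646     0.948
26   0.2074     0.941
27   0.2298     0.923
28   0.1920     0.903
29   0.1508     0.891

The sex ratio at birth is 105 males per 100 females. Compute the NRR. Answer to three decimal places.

0.714

Proportion female at birth = 100 / (100 + 105) = 0.48780.
Each age group contributes 1 × ASFR × survival:
  23: 1 × 0.2634 × 0.973 = 0.25629
  24: 1 × 0.2514 × 0.964 = 0.24235
  25: 1 × 0.2646 × 0.948 = 0.25084
  26: 1 × 0.2074 × 0.941 = 0.19516
  27: 1 × 0.2298 × 0.923 = 0.21211
  28: 1 × 0.1920 × 0.903 = 0.17338
  29: 1 × 0.1508 × 0.891 = 0.13436
Sum = 1.46449
NRR = 0.48780 × 1.46449 = 0.71438
With NRR below 1 the population is below replacement fertility.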